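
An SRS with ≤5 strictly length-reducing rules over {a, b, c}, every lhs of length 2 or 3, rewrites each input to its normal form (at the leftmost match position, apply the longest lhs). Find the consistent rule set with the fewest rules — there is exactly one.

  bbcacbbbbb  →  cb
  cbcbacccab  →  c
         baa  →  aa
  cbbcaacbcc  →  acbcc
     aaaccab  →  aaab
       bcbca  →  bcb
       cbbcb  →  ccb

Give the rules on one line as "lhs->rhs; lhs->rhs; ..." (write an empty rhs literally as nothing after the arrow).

ba->a; bb->; ca->; cca->ca

  | bbcacbbbbb => cacbbbbb => cbbbbb => cbbb => cb
  | cbcbacccab => cbcacccab => cbcccab => cbccab => cbcab => cbb => c
  | baa => aa
  | cbbcaacbcc => ccaacbcc => caacbcc => acbcc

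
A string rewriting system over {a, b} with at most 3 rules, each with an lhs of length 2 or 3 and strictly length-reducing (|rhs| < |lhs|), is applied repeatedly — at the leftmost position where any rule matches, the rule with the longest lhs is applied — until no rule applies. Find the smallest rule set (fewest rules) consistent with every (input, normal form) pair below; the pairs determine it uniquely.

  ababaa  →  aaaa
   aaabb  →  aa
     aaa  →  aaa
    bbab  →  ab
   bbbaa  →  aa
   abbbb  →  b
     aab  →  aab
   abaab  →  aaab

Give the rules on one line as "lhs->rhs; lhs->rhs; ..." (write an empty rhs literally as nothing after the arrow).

  | ababaa => aabaa => aaaa
  | aaabb => aa
  | aaa
  | bbab => bab => ab

abb->; ba->a; bb->b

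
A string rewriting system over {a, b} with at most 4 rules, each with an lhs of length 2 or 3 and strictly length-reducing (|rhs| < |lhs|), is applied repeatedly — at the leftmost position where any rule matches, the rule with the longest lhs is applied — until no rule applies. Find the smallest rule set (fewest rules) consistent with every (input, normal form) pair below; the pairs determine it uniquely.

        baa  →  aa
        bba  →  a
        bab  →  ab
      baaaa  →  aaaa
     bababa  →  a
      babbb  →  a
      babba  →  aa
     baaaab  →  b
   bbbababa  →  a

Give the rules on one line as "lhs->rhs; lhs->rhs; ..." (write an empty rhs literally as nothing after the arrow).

  | baa => aa
  | bba => ba => a
  | bab => ab
  | baaaa => aaaa

aab->b; ba->a; bbb->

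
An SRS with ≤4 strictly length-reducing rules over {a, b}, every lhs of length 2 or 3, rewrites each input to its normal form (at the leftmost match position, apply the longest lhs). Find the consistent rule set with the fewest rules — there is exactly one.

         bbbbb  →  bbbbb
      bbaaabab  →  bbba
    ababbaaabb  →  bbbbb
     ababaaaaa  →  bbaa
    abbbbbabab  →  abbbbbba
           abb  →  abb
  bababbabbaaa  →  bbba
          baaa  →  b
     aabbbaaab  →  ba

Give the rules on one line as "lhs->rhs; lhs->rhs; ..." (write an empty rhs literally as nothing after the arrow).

  | bbbbb
  | bbaaabab => bbbab => bbba
  | ababbaaabb => bbbaaabb => bbbbb
  | ababaaaaa => bbaaaaa => bbaa

aaa->; aab->ba; aba->b; bab->ba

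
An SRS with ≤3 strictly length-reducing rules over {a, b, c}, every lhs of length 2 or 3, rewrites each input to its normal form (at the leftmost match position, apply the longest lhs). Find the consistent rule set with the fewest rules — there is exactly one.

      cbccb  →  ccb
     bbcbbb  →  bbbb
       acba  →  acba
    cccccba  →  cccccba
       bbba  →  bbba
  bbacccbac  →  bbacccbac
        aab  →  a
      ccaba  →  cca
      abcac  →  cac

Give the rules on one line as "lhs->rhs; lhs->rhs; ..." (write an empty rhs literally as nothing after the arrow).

  | cbccb => ccb
  | bbcbbb => bbbb
  | acba
  | cccccba

ab->; bc->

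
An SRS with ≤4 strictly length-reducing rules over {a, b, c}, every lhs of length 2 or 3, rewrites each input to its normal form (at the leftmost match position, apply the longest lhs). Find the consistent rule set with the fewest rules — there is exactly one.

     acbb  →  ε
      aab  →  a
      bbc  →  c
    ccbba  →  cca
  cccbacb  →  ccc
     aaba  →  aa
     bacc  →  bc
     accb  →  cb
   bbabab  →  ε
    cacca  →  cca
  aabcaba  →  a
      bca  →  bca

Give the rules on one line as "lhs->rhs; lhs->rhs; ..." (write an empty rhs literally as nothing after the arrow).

  | acbb => bb => ε
  | aab => a
  | bbc => c
  | ccbba => cca

ab->; ac->; bb->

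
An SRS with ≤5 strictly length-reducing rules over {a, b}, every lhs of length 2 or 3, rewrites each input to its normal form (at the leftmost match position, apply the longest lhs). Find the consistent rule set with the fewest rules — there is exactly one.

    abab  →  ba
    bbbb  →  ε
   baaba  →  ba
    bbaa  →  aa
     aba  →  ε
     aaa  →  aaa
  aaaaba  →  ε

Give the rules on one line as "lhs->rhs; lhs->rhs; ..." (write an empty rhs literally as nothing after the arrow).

  | abab => bbb => ba
  | bbbb => bab => bb => ε
  | baaba => babb => bbb => ba
  | bbaa => aa

ab->b; aba->bb; bb->; bbb->ba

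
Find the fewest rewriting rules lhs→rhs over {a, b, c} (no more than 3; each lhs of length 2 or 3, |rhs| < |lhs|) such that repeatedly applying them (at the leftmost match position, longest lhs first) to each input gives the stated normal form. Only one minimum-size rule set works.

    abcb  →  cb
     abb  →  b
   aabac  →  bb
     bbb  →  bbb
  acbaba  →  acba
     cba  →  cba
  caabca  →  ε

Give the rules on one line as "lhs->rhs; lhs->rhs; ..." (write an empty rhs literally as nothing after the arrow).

aac->bb; ab->; ca->

  | abcb => cb
  | abb => b
  | aabac => aac => bb
  | bbb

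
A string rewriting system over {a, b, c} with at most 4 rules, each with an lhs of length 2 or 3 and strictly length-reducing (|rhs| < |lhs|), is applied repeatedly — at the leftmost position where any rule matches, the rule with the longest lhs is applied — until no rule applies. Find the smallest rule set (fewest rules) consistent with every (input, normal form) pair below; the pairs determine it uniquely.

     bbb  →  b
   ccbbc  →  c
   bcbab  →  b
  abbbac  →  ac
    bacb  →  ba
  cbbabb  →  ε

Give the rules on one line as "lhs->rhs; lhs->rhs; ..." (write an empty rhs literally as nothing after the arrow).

  | bbb => b
  | ccbbc => cbc => c
  | bcbab => bab => b
  | abbbac => bbac => ac

ab->; bb->; cb->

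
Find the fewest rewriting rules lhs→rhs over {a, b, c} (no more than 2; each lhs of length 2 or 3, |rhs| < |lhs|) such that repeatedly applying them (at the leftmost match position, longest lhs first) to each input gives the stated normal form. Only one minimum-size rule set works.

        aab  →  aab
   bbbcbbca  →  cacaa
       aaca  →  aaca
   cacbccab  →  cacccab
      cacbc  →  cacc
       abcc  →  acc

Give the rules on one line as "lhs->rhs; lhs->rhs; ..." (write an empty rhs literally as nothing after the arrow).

bbc->ca; bc->c

  | aab
  | bbbcbbca => bcabbca => cabbca => cacaa
  | aaca
  | cacbccab => cacccab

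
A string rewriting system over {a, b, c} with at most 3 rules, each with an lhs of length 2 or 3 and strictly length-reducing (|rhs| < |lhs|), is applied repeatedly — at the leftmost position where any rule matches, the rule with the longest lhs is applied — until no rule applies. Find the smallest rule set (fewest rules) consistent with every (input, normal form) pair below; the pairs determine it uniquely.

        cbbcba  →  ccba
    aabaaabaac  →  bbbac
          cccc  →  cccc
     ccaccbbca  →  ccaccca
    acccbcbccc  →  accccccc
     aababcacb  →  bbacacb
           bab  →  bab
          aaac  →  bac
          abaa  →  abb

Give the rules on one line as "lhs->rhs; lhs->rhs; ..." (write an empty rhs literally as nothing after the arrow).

aa->b; bc->c

  | cbbcba => cbcba => ccba
  | aabaaabaac => bbaaabaac => bbbabaac => bbbabbc => bbbabc => bbbac
  | cccc
  | ccaccbbca => ccaccbca => ccaccca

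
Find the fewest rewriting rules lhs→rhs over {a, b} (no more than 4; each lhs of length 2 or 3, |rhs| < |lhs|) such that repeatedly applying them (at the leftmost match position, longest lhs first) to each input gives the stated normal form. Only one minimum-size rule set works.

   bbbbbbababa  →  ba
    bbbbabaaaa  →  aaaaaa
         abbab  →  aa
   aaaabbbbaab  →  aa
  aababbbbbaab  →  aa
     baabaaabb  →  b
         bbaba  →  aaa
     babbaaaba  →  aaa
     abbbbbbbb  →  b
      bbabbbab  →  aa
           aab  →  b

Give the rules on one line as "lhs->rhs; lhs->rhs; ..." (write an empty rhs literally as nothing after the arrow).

  | bbbbbbababa => bbbbbababa => bbbbababa => bbbababa => bbababa => bababa => aaaba => aaba => aba => ba
  | bbbbabaaaa => bbbabaaaa => bbabaaaa => babaaaa => aaaaaa
  | abbab => bbab => bab => aa
  | aaaabbbbaab => aaabbbbaab => aabbbbaab => abbbbaab => bbbbaab => bbbaab => bbaab => baab => bab => aa

ab->b; bab->aa; bb->b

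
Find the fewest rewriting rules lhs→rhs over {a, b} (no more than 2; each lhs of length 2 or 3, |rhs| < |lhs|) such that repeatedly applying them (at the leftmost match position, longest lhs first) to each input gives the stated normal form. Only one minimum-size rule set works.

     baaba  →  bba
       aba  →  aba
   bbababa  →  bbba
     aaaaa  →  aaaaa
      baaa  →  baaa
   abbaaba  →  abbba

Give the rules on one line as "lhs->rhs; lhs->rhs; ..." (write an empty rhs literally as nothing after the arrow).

aab->b; bab->ba

  | baaba => bba
  | aba
  | bbababa => bbaaba => bbba
  | aaaaa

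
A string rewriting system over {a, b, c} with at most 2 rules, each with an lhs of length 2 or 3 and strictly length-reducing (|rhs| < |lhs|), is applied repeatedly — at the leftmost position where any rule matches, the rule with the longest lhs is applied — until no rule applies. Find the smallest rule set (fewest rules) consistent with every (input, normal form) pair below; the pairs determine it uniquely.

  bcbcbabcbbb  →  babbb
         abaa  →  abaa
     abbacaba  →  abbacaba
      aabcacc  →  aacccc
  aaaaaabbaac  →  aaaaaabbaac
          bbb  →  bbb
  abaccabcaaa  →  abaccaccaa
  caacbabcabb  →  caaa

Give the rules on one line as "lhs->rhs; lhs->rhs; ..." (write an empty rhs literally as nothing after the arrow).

  | bcbcbabcbbb => bcbabcbbb => babcbbb => babbb
  | abaa
  | abbacaba
  | aabcacc => aacccc

bca->cc; cb->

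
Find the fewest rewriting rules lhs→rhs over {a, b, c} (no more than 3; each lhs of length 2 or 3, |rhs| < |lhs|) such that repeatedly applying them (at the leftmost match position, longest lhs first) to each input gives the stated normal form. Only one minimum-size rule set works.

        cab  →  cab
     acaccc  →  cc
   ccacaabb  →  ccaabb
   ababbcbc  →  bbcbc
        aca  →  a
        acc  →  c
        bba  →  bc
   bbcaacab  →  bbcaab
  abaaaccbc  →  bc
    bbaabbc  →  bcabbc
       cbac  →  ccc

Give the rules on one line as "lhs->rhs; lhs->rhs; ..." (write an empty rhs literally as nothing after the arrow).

ac->; ba->c

  | cab
  | acaccc => accc => cc
  | ccacaabb => ccaabb
  | ababbcbc => acbbcbc => bbcbc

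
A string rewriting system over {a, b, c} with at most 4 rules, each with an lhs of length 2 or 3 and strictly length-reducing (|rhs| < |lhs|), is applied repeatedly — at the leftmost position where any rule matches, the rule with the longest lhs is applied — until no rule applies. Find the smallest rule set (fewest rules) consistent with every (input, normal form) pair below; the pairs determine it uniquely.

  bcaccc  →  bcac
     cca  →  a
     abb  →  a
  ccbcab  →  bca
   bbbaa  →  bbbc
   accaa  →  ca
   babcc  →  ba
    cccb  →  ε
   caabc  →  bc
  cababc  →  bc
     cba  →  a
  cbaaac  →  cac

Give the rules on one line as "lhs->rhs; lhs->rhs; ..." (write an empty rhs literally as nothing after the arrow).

aa->c; ab->a; cb->; cc->

  | bcaccc => bcac
  | cca => a
  | abb => ab => a
  | ccbcab => bcab => bca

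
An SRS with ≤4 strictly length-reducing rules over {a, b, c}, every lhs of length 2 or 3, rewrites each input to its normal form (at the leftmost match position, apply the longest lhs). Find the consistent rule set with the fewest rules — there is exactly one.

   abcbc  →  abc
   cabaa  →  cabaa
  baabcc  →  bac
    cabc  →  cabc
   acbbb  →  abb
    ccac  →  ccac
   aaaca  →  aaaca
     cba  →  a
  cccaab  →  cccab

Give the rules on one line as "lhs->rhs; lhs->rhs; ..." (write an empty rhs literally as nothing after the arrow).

  | abcbc => abc
  | cabaa
  | baabcc => babcc => bac
  | cabc

aab->ab; bcc->c; cb->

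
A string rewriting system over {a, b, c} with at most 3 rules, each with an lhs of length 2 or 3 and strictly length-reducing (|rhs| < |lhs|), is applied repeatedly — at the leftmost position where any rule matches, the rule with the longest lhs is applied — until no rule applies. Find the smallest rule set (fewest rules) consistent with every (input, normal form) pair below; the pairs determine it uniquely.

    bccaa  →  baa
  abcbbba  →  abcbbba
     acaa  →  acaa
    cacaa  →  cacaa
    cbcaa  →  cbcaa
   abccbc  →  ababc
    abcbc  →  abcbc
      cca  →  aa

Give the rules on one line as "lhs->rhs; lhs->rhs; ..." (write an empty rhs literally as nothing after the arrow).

aaa->aa; cc->a

  | bccaa => baaa => baa
  | abcbbba
  | acaa
  | cacaa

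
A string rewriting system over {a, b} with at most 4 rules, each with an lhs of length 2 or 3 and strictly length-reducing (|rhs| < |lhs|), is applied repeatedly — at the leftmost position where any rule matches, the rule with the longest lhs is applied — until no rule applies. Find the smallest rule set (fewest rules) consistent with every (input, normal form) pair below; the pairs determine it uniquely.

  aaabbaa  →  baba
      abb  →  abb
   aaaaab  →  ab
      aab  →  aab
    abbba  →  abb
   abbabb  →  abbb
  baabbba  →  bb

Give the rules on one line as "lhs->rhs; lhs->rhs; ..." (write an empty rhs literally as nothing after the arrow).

  | aaabbaa => babbaa => baba
  | abb
  | aaaaab => baaab => ab
  | aab

aaa->ba; baa->; bba->b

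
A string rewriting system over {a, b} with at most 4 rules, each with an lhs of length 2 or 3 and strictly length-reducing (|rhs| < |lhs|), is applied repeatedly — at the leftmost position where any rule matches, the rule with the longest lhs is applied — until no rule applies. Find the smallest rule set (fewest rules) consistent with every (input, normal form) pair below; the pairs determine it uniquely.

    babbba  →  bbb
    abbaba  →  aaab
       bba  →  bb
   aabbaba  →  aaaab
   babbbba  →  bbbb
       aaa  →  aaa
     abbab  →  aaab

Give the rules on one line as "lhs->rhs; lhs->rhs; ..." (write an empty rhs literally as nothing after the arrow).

  | babbba => bbba => bbb
  | abbaba => aaaba => aaab
  | bba => bb
  | aabbaba => aaaaba => aaaab

abb->aa; ba->b; bab->b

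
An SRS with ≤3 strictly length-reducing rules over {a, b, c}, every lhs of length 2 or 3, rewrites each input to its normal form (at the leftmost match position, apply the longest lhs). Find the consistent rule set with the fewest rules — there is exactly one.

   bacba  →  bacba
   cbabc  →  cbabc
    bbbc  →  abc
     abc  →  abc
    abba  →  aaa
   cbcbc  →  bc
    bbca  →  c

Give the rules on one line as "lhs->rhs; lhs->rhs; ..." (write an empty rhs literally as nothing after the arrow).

  | bacba
  | cbabc
  | bbbc => abc
  | abc

aca->c; bb->a; cbc->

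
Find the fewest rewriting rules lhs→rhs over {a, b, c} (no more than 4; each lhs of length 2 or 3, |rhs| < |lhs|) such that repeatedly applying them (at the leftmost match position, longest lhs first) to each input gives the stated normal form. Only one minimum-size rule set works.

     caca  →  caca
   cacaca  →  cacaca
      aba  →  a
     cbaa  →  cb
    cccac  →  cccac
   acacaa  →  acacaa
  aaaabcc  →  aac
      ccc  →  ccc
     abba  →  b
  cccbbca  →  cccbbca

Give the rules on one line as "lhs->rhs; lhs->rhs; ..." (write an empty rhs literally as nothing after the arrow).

  | caca
  | cacaca
  | aba => a
  | cbaa => cba => cb

ab->; acc->c; ba->b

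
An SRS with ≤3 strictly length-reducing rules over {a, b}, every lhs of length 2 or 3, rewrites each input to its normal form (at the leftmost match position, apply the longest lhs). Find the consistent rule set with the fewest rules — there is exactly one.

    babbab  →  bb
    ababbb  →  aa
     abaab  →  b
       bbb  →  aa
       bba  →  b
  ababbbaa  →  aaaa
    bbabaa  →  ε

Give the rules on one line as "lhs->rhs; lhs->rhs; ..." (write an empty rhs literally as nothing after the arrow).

ab->b; ba->; bbb->aa

  | babbab => bbab => bb
  | ababbb => babbb => bbb => aa
  | abaab => baab => ab => b
  | bbb => aa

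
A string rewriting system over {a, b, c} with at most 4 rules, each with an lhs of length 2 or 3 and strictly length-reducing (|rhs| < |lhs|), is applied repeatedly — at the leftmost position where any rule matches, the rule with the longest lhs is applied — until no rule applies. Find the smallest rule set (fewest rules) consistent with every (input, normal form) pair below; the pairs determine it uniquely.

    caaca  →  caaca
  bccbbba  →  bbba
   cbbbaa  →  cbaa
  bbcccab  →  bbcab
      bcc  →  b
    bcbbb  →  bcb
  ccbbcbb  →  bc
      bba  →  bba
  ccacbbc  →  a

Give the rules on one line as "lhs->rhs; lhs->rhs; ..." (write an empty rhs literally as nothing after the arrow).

cbb->c; cc->; ccb->

  | caaca
  | bccbbba => bbba
  | cbbbaa => cbaa
  | bbcccab => bbcab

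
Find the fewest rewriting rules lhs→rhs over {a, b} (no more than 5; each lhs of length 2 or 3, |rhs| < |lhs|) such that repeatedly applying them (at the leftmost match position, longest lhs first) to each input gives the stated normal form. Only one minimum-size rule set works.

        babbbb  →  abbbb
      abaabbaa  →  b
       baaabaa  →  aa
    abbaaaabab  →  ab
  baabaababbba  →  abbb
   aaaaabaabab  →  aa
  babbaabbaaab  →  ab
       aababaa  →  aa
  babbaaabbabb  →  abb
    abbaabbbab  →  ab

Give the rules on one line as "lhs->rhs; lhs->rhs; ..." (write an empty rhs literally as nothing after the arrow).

aab->; aba->a; ba->b; bab->ab

  | babbbb => abbbb
  | abaabbaa => aabbaa => baa => ba => b
  | baaabaa => baabaa => babaa => abaa => aa
  | abbaaaabab => abbaaabab => abbaabab => abbabab => ababab => abab => ab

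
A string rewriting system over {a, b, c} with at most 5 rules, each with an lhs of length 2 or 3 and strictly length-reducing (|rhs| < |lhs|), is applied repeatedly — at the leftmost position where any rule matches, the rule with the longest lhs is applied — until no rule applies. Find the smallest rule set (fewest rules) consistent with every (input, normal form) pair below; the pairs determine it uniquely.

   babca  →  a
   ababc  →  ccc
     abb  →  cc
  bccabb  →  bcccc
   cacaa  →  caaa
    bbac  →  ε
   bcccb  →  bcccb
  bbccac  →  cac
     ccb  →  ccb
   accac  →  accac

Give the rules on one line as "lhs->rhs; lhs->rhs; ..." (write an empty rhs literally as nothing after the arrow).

abb->cc; aca->aa; ba->b; bbc->

  | babca => bbca => a
  | ababc => abbc => ccc
  | abb => cc
  | bccabb => bcccc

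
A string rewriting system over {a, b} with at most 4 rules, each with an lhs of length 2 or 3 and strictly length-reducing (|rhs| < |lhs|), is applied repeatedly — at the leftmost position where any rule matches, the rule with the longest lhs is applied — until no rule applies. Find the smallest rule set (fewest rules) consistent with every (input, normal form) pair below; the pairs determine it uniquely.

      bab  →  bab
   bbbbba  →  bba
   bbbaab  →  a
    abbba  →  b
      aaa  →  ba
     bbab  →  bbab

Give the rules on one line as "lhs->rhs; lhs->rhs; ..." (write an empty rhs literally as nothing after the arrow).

aa->b; aab->a; bbb->

  | bab
  | bbbbba => bba
  | bbbaab => aab => a
  | abbba => aa => b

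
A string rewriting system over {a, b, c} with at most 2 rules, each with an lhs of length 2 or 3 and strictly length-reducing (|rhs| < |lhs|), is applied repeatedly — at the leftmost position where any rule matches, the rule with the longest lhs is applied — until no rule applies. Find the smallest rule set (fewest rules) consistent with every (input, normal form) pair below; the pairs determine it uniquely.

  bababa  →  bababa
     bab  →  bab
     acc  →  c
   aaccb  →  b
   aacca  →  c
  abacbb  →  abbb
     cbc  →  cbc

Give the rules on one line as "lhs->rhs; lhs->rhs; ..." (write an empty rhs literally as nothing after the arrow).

  | bababa
  | bab
  | acc => c
  | aaccb => acb => b

ac->; aca->c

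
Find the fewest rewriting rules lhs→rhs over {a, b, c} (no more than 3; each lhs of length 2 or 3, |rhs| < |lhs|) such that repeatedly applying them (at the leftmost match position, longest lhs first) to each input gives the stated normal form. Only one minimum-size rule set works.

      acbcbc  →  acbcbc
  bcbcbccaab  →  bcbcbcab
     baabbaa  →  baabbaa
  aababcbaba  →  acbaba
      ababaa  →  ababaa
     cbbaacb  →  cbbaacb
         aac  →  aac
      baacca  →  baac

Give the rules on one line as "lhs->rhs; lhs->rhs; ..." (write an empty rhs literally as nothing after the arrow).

  | acbcbc
  | bcbcbccaab => bcbcbcab
  | baabbaa
  | aababcbaba => aabcbaba => acbaba

abc->c; cca->c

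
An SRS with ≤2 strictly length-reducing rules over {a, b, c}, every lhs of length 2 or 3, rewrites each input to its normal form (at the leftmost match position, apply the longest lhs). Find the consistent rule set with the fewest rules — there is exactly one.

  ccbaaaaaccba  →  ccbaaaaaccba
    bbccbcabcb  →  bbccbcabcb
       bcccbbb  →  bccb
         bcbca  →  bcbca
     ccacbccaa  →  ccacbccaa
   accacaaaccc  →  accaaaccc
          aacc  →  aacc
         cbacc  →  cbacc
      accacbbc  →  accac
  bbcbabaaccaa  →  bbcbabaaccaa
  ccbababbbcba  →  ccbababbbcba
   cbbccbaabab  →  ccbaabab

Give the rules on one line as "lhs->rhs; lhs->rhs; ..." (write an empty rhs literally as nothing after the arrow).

aca->a; cbb->

  | ccbaaaaaccba
  | bbccbcabcb
  | bcccbbb => bccb
  | bcbca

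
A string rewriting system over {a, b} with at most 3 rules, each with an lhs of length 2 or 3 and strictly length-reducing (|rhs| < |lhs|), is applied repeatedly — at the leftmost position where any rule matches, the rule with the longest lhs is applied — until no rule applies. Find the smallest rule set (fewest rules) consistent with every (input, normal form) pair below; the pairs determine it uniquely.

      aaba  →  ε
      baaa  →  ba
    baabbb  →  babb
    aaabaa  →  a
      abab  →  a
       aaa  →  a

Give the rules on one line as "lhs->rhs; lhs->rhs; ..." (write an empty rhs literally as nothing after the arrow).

aa->; aab->a; aba->aa

  | aaba => aa => ε
  | baaa => ba
  | baabbb => babb
  | aaabaa => abaa => aaa => a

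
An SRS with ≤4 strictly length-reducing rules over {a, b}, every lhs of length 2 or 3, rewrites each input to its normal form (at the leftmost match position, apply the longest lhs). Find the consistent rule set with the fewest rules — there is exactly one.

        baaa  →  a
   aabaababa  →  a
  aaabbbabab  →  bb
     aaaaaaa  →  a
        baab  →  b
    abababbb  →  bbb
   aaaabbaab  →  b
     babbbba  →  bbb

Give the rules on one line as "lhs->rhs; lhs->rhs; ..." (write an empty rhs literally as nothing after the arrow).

  | baaa => aa => a
  | aabaababa => aaababa => aababa => aaba => aa => a
  | aaabbbabab => aabbbabab => abbabab => bbabab => bbab => bb
  | aaaaaaa => aaaaaa => aaaaa => aaaa => aaa => aa => a

aa->a; aab->a; ab->b; ba->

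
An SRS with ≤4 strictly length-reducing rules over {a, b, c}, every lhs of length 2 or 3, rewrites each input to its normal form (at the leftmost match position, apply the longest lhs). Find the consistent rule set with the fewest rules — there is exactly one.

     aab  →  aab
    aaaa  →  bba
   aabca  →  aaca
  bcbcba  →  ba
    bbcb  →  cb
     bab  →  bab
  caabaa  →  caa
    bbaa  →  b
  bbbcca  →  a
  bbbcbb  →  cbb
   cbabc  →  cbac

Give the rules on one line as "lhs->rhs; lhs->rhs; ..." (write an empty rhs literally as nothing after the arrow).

  | aab
  | aaaa => bba
  | aabca => aaca
  | bcbcba => cbcba => ccba => ba

aaa->bb; baa->; bc->c; cc->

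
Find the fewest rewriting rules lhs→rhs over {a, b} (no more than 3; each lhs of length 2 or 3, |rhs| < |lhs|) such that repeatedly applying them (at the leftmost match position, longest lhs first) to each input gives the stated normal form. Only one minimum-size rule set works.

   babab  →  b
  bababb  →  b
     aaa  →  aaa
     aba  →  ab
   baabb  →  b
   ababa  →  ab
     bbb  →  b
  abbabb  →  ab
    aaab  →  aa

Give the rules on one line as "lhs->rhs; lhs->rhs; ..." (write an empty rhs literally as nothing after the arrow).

aab->a; ba->b; bb->b

  | babab => bbab => bab => bb => b
  | bababb => bbabb => babb => bbb => bb => b
  | aaa
  | aba => ab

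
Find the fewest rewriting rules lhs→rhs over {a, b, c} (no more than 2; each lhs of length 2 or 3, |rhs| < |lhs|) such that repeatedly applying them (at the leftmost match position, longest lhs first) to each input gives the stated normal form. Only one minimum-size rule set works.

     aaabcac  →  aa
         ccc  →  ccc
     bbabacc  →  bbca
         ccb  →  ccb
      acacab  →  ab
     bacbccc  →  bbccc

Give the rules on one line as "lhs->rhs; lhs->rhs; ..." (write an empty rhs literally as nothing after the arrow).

abc->ca; ac->

  | aaabcac => aacaac => aaac => aa
  | ccc
  | bbabacc => bbabc => bbca
  | ccb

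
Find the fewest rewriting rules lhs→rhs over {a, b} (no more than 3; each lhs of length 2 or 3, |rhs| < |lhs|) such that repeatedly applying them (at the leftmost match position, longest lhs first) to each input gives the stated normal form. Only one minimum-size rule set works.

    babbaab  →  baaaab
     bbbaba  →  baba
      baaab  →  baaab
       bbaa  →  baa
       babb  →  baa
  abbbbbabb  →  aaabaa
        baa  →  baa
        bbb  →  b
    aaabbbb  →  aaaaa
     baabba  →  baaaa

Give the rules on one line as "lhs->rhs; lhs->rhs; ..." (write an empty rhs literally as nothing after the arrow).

abb->aa; bb->b

  | babbaab => baaaab
  | bbbaba => bbaba => baba
  | baaab
  | bbaa => baa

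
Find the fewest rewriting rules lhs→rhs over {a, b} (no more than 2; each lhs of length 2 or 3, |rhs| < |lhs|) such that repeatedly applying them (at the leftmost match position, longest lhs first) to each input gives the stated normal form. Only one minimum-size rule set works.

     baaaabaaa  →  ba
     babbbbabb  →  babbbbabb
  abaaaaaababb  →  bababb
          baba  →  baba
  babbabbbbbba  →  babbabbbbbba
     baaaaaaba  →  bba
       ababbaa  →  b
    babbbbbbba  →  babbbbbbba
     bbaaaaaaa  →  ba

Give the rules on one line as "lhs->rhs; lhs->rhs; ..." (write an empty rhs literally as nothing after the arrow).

  | baaaabaaa => aaaabaaa => baabaaa => aabaaa => bbaaa => baaa => aaa => ba
  | babbbbabb
  | abaaaaaababb => aaaaaaababb => baaaaababb => aaaaababb => baaababb => aaababb => bababb
  | baba

aa->b; baa->aa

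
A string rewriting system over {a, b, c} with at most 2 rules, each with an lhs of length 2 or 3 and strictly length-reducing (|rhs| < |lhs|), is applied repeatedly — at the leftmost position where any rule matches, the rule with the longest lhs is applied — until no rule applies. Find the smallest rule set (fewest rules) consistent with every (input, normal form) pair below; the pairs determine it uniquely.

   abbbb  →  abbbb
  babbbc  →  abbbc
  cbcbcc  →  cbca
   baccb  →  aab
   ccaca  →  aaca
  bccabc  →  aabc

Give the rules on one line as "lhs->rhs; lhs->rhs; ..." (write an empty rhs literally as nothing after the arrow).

  | abbbb
  | babbbc => abbbc
  | cbcbcc => cbcba => cbca
  | baccb => accb => aab

ba->a; cc->a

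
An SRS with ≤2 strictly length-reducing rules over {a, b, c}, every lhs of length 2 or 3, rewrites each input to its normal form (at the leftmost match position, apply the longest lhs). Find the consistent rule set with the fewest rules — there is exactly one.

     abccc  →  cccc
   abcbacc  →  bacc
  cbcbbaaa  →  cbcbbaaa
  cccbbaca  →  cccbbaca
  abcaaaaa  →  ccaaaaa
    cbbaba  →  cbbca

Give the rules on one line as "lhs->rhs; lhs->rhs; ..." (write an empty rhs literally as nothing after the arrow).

ab->c; cba->ba

  | abccc => cccc
  | abcbacc => ccbacc => cbacc => bacc
  | cbcbbaaa
  | cccbbaca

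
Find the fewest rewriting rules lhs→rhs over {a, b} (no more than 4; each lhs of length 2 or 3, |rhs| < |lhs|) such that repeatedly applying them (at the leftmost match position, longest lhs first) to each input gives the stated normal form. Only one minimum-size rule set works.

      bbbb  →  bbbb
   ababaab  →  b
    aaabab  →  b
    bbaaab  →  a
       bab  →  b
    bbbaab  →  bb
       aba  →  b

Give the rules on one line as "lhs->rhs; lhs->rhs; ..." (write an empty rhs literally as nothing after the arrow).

  | bbbb
  | ababaab => aabaab => bbaab => bab => b
  | aaabab => babab => bab => b
  | bbaaab => baab => ab => a

aa->b; ab->a; ba->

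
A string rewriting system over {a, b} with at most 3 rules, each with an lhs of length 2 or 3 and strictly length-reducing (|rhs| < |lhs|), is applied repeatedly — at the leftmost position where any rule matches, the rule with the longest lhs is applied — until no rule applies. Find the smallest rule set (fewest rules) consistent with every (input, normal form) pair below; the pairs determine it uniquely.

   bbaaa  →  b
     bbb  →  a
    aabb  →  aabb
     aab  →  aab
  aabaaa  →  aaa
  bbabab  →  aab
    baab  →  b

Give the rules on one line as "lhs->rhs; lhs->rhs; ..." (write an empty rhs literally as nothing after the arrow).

ba->b; baa->; bbb->a

  | bbaaa => ba => b
  | bbb => a
  | aabb
  | aab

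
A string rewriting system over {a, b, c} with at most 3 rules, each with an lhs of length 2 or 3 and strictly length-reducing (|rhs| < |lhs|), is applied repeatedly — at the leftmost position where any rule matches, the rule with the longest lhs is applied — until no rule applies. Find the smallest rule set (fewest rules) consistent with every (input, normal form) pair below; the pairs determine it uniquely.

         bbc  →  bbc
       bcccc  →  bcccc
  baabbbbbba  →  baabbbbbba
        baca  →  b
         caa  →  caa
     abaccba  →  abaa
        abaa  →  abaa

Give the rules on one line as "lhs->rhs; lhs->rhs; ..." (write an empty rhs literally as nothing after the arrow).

  | bbc
  | bcccc
  | baabbbbbba
  | baca => b

aca->; ccb->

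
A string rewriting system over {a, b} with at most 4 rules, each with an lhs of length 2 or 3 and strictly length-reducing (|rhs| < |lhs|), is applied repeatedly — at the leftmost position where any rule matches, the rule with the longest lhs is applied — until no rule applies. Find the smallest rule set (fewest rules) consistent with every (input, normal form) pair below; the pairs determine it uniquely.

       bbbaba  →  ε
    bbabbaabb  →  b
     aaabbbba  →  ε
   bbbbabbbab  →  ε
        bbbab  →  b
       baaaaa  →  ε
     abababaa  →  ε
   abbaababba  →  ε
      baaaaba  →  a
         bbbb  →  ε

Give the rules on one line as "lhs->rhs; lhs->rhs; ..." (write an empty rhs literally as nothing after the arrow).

  | bbbaba => baba => ba => ε
  | bbabbaabb => abbaabb => baabb => abb => b
  | aaabbbba => abbbba => bbba => ba => ε
  | bbbbabbbab => bbabbbab => abbbab => bbab => ab => ε

aa->; ab->; ba->; bb->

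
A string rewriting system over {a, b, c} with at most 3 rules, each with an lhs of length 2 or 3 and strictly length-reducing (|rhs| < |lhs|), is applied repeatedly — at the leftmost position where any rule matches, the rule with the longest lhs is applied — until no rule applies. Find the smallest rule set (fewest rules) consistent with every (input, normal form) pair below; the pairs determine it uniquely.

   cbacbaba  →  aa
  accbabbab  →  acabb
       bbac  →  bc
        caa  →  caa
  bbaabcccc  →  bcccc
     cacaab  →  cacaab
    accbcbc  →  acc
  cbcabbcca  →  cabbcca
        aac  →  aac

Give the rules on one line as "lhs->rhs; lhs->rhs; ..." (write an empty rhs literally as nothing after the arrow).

ba->; cb->

  | cbacbaba => acbaba => aaba => aa
  | accbabbab => acabbab => acabb
  | bbac => bc
  | caa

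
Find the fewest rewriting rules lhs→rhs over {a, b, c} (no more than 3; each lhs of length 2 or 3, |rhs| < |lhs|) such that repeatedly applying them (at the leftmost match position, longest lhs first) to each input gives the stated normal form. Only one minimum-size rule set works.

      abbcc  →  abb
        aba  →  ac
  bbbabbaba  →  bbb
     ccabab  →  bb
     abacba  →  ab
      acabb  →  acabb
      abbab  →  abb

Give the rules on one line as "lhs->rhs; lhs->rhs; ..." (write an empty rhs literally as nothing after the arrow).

  | abbcc => abbc => abb
  | aba => ac
  | bbbabbaba => bbcbbaba => bbbbaba => bbbcba => bbbba => bbbc => bbb
  | ccabab => babab => cbab => ccb => bb

ba->c; bc->b; cc->b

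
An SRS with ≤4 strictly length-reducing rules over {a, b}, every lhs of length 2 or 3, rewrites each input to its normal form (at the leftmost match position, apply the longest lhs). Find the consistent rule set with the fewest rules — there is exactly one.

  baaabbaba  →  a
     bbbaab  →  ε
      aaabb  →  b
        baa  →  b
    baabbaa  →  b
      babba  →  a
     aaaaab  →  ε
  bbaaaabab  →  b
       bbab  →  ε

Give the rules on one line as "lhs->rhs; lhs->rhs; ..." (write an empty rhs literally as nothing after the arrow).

aa->; ab->; bb->

  | baaabbaba => babbaba => bbaba => aba => a
  | bbbaab => baab => bb => ε
  | aaabb => abb => b
  | baa => b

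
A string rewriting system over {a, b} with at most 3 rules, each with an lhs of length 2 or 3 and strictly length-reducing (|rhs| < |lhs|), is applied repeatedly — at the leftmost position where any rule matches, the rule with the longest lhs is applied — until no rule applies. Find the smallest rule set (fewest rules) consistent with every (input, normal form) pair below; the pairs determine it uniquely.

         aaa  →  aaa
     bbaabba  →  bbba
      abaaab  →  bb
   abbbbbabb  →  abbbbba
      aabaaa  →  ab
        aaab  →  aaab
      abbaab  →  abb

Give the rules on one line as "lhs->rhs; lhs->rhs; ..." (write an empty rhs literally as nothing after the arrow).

aba->bb; baa->; bab->ba

  | aaa
  | bbaabba => bbba
  | abaaab => bbaab => bb
  | abbbbbabb => abbbbbab => abbbbba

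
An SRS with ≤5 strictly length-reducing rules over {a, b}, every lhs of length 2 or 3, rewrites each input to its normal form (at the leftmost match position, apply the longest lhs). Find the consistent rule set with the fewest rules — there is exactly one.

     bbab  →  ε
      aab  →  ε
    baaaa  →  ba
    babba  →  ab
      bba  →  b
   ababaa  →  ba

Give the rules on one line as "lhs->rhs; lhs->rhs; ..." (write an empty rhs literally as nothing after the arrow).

aa->b; bab->ab; bb->; bba->b

  | bbab => bb => ε
  | aab => bb => ε
  | baaaa => bbaa => ba
  | babba => abba => ab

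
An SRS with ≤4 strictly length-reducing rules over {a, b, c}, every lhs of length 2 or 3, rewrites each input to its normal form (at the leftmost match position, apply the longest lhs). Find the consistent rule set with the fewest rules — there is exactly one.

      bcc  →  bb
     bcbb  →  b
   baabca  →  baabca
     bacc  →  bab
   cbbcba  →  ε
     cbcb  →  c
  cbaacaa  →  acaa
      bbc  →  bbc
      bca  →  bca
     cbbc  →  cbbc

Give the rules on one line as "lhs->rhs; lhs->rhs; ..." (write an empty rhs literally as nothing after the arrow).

bcb->; cba->; cc->b

  | bcc => bb
  | bcbb => b
  | baabca
  | bacc => bab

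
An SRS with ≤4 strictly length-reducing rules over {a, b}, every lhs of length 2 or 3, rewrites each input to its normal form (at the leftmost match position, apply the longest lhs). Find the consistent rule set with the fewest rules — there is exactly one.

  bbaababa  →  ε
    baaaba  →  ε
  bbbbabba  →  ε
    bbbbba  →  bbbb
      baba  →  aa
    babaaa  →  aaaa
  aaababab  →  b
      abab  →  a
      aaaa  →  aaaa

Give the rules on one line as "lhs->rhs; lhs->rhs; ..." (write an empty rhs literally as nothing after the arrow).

ab->b; ba->; bab->a

  | bbaababa => bababa => aaba => aba => ba => ε
  | baaaba => aaba => aba => ba => ε
  | bbbbabba => bbbaba => bbaa => ba => ε
  | bbbbba => bbbb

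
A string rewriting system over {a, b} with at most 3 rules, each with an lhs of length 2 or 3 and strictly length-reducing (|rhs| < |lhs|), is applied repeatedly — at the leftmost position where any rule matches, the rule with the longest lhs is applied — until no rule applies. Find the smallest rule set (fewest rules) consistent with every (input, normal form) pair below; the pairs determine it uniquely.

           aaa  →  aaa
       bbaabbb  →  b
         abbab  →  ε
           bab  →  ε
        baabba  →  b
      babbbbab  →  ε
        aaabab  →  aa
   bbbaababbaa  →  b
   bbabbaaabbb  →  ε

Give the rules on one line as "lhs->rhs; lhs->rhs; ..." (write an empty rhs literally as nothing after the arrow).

ab->; ba->b; bb->

  | aaa
  | bbaabbb => aabbb => abb => b
  | abbab => bab => bb => ε
  | bab => bb => ε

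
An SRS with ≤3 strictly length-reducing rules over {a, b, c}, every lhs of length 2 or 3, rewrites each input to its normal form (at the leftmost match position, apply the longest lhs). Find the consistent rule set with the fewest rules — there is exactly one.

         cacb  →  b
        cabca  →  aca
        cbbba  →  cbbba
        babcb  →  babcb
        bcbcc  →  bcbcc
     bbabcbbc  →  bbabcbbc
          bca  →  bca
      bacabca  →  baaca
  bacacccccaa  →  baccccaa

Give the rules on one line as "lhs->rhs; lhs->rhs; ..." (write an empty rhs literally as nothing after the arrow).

  | cacb => b
  | cabca => aca
  | cbbba
  | babcb

cab->a; cac->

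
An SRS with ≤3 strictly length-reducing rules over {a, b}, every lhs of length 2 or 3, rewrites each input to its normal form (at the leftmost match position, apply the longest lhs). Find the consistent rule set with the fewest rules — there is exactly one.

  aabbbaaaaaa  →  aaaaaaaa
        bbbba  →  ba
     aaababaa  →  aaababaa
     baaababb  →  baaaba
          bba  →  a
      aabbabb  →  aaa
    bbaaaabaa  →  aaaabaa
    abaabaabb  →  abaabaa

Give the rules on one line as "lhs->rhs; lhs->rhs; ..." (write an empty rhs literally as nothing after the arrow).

  | aabbbaaaaaa => aaaaaaaa
  | bbbba => ba
  | aaababaa
  | baaababb => baaaba

bb->; bbb->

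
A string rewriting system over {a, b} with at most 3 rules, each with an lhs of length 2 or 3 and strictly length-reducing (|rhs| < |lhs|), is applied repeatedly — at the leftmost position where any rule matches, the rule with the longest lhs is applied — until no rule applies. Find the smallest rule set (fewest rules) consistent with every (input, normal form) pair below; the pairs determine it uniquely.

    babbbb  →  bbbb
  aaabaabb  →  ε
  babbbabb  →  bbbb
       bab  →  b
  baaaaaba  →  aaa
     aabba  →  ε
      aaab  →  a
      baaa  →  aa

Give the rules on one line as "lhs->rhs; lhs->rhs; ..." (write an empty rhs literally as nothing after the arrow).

  | babbbb => bbbb
  | aaabaabb => aaabb => ab => ε
  | babbbabb => bbbabb => bbbb
  | bab => b

aab->; ab->; ba->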